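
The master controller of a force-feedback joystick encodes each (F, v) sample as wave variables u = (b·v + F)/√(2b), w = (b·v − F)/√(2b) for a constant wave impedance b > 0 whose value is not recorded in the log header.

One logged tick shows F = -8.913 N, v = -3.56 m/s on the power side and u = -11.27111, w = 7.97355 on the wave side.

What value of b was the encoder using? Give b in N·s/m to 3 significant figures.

u + w = -3.2976;  u + w = √(2b)·v, so √(2b) = -3.2976/(-3.56) = 0.9263.
b = (√(2b))²/2 = 0.8580/2 = 0.4290.
(Check via u − w = 2F/√(2b): u − w = -19.2447, 2F/√(2b) = -19.2447.)

b = 0.429 N·s/m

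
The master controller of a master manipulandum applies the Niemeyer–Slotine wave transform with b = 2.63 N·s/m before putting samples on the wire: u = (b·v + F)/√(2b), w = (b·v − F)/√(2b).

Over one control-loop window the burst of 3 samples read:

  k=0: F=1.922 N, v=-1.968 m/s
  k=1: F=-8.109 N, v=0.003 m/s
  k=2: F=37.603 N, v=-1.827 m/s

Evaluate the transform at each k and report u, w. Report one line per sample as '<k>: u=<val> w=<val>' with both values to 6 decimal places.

k=0: b·v=2.63×(-1.968)=-5.175840; √(2b)=2.293469; u=(-5.175840+1.922)/2.293469=-1.418742, w=(-5.175840−1.922)/2.293469=-3.094805
k=1: b·v=2.63×0.003=0.007890; √(2b)=2.293469; u=(0.007890+(-8.109))/2.293469=-3.532252, w=(0.007890−(-8.109))/2.293469=3.539132
k=2: b·v=2.63×(-1.827)=-4.805010; √(2b)=2.293469; u=(-4.805010+37.603)/2.293469=14.300603, w=(-4.805010−37.603)/2.293469=-18.490771

0: u=-1.418742 w=-3.094805
1: u=-3.532252 w=3.539132
2: u=14.300603 w=-18.490771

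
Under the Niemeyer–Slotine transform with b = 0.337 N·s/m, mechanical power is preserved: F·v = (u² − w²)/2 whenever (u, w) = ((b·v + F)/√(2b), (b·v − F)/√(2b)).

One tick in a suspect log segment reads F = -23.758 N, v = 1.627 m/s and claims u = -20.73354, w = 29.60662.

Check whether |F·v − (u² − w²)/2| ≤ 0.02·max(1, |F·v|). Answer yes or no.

no

F·v = (-23.758)×1.627 = -38.65427 W.
(u² − w²)/2 = (429.87968 − 876.55195)/2 = -223.33613 W.
|Δ| = 184.68187;  2% of max(1, |F·v|) = 0.77309.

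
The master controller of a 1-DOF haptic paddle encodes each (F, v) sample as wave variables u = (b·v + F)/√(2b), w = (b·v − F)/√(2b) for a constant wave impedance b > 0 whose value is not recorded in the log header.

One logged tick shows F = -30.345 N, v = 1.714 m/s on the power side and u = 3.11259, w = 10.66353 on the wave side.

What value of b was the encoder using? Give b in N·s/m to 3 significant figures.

b = 32.3 N·s/m

u + w = 13.7761;  u + w = √(2b)·v, so √(2b) = 13.7761/1.714 = 8.0374.
b = (√(2b))²/2 = 64.6000/2 = 32.3000.
(Check via u − w = 2F/√(2b): u − w = -7.5509, 2F/√(2b) = -7.5509.)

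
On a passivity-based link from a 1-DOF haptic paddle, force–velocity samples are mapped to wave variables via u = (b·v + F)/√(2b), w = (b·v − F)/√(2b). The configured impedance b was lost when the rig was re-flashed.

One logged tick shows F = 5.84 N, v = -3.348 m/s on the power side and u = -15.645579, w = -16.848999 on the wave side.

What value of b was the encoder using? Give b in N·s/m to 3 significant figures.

b = 47.1 N·s/m

u + w = -32.494578;  u + w = √(2b)·v, so √(2b) = -32.494578/(-3.348) = 9.705668.
b = (√(2b))²/2 = 94.200000/2 = 47.100000.
(Check via u − w = 2F/√(2b): u − w = 1.203420, 2F/√(2b) = 1.203420.)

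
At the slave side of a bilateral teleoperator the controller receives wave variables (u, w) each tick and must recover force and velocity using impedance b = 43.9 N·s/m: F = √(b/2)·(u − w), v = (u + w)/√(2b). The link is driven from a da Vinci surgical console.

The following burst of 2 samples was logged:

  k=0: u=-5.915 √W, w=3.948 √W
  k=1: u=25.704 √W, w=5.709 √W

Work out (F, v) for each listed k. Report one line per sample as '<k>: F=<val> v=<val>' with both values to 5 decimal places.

0: F=-46.20897 v=-0.20992
1: F=93.67823 v=3.35245

k=0: u−w=-9.86300, u+w=-1.96700; √(b/2)=4.68508, √(2b)=9.37017; F=4.68508×(-9.863)=-46.20897, v=-1.96700/9.37017=-0.20992
k=1: u−w=19.99500, u+w=31.41300; √(b/2)=4.68508, √(2b)=9.37017; F=4.68508×19.995=93.67823, v=31.41300/9.37017=3.35245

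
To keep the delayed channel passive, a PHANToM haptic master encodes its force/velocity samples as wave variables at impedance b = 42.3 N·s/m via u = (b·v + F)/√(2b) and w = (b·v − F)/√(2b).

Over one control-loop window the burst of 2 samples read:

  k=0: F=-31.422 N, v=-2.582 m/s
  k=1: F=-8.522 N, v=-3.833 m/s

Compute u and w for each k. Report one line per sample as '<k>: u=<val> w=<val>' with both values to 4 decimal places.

k=0: b·v=42.3×(-2.582)=-109.2186; √(2b)=9.1978; u=(-109.2186+(-31.422))/9.1978=-15.2906, w=(-109.2186−(-31.422))/9.1978=-8.4582
k=1: b·v=42.3×(-3.833)=-162.1359; √(2b)=9.1978; u=(-162.1359+(-8.522))/9.1978=-18.5542, w=(-162.1359−(-8.522))/9.1978=-16.7011

0: u=-15.2906 w=-8.4582
1: u=-18.5542 w=-16.7011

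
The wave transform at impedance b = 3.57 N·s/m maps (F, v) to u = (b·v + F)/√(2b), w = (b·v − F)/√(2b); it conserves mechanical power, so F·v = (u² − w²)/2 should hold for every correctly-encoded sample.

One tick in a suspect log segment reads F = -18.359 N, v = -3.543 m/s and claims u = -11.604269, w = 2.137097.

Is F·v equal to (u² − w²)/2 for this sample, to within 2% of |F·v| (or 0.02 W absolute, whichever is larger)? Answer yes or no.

yes

F·v = (-18.359)×(-3.543) = 65.045937 W.
(u² − w²)/2 = (134.659059 − 4.567184)/2 = 65.045938 W.
|Δ| = 0.000001;  2% of max(1, |F·v|) = 1.300919.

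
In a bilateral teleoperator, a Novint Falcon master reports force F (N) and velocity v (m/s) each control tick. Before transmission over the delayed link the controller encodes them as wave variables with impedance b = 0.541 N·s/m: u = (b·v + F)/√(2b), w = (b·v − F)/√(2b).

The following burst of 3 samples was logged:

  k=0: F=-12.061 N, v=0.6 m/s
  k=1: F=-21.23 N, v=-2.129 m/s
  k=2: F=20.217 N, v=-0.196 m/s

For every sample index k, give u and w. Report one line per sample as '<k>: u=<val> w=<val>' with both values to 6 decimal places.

k=0: b·v=0.541×0.6=0.324600; √(2b)=1.040192; u=(0.324600+(-12.061))/1.040192=-11.282914, w=(0.324600−(-12.061))/1.040192=11.907029
k=1: b·v=0.541×(-2.129)=-1.151789; √(2b)=1.040192; u=(-1.151789+(-21.23))/1.040192=-21.516973, w=(-1.151789−(-21.23))/1.040192=19.302403
k=2: b·v=0.541×(-0.196)=-0.106036; √(2b)=1.040192; u=(-0.106036+20.217)/1.040192=19.333891, w=(-0.106036−20.217)/1.040192=-19.537768

0: u=-11.282914 w=11.907029
1: u=-21.516973 w=19.302403
2: u=19.333891 w=-19.537768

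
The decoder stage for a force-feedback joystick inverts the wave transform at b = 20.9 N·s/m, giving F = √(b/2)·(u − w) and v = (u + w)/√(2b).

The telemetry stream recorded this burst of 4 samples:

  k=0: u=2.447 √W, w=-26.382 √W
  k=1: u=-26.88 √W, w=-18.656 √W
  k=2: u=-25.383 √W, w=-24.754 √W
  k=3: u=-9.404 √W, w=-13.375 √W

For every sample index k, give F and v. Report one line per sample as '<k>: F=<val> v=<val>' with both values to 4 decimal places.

0: F=93.1940 v=-3.7021
1: F=-26.5853 v=-7.0431
2: F=-2.0333 v=-7.7548
3: F=12.8368 v=-3.5233

k=0: u−w=28.8290, u+w=-23.9350; √(b/2)=3.2326, √(2b)=6.4653; F=3.2326×28.829=93.1940, v=-23.9350/6.4653=-3.7021
k=1: u−w=-8.2240, u+w=-45.5360; √(b/2)=3.2326, √(2b)=6.4653; F=3.2326×(-8.224)=-26.5853, v=-45.5360/6.4653=-7.0431
k=2: u−w=-0.6290, u+w=-50.1370; √(b/2)=3.2326, √(2b)=6.4653; F=3.2326×(-0.629)=-2.0333, v=-50.1370/6.4653=-7.7548
k=3: u−w=3.9710, u+w=-22.7790; √(b/2)=3.2326, √(2b)=6.4653; F=3.2326×3.971=12.8368, v=-22.7790/6.4653=-3.5233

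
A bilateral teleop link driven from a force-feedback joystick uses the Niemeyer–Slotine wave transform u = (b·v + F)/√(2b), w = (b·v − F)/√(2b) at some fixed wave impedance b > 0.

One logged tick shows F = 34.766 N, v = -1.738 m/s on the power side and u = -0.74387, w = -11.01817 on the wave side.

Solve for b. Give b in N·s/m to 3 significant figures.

u + w = -11.76204;  u + w = √(2b)·v, so √(2b) = -11.76204/(-1.738) = 6.76757.
b = (√(2b))²/2 = 45.80003/2 = 22.90001.
(Check via u − w = 2F/√(2b): u − w = 10.27430, 2F/√(2b) = 10.27429.)

b = 22.9 N·s/m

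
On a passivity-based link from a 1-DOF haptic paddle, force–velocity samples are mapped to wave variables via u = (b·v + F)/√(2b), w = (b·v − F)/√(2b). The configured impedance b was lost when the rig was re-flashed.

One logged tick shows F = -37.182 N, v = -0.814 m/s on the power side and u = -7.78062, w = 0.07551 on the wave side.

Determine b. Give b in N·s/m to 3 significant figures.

b = 44.8 N·s/m

u + w = -7.70511;  u + w = √(2b)·v, so √(2b) = -7.70511/(-0.814) = 9.46574.
b = (√(2b))²/2 = 89.60018/2 = 44.80009.
(Check via u − w = 2F/√(2b): u − w = -7.85613, 2F/√(2b) = -7.85612.)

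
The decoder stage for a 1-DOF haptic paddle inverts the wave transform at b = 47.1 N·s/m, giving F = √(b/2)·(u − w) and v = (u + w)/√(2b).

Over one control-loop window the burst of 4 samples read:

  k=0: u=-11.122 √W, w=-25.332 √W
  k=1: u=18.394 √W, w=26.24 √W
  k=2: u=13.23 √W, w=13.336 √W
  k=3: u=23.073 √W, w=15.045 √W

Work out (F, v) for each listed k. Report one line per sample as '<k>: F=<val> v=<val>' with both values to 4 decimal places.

0: F=68.9588 v=-3.7559
1: F=-38.0753 v=4.5988
2: F=-0.5144 v=2.7372
3: F=38.9586 v=3.9274

k=0: u−w=14.2100, u+w=-36.4540; √(b/2)=4.8528, √(2b)=9.7057; F=4.8528×14.21=68.9588, v=-36.4540/9.7057=-3.7559
k=1: u−w=-7.8460, u+w=44.6340; √(b/2)=4.8528, √(2b)=9.7057; F=4.8528×(-7.846)=-38.0753, v=44.6340/9.7057=4.5988
k=2: u−w=-0.1060, u+w=26.5660; √(b/2)=4.8528, √(2b)=9.7057; F=4.8528×(-0.106)=-0.5144, v=26.5660/9.7057=2.7372
k=3: u−w=8.0280, u+w=38.1180; √(b/2)=4.8528, √(2b)=9.7057; F=4.8528×8.028=38.9586, v=38.1180/9.7057=3.9274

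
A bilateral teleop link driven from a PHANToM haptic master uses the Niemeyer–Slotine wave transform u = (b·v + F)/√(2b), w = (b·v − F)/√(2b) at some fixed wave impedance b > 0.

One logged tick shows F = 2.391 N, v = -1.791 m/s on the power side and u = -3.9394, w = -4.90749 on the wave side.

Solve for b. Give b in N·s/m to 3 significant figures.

u + w = -8.84689;  u + w = √(2b)·v, so √(2b) = -8.84689/(-1.791) = 4.93964.
b = (√(2b))²/2 = 24.40001/2 = 12.20001.
(Check via u − w = 2F/√(2b): u − w = 0.96809, 2F/√(2b) = 0.96809.)

b = 12.2 N·s/m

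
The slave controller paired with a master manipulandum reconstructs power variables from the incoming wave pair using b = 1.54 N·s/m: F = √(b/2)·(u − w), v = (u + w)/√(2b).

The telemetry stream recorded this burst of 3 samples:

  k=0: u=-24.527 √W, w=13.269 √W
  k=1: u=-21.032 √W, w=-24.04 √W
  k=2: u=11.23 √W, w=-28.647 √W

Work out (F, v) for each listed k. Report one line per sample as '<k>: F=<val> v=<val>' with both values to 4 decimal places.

k=0: u−w=-37.7960, u+w=-11.2580; √(b/2)=0.8775, √(2b)=1.7550; F=0.8775×(-37.796)=-33.1659, v=-11.2580/1.7550=-6.4148
k=1: u−w=3.0080, u+w=-45.0720; √(b/2)=0.8775, √(2b)=1.7550; F=0.8775×3.008=2.6395, v=-45.0720/1.7550=-25.6822
k=2: u−w=39.8770, u+w=-17.4170; √(b/2)=0.8775, √(2b)=1.7550; F=0.8775×39.877=34.9919, v=-17.4170/1.7550=-9.9243

0: F=-33.1659 v=-6.4148
1: F=2.6395 v=-25.6822
2: F=34.9919 v=-9.9243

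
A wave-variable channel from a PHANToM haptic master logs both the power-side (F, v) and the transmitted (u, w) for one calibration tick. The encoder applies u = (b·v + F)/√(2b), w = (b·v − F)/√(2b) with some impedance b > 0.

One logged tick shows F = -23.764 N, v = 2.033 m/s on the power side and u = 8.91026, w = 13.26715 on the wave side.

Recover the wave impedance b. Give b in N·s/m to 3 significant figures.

u + w = 22.17741;  u + w = √(2b)·v, so √(2b) = 22.17741/2.033 = 10.90871.
b = (√(2b))²/2 = 118.99998/2 = 59.49999.
(Check via u − w = 2F/√(2b): u − w = -4.35689, 2F/√(2b) = -4.35688.)

b = 59.5 N·s/m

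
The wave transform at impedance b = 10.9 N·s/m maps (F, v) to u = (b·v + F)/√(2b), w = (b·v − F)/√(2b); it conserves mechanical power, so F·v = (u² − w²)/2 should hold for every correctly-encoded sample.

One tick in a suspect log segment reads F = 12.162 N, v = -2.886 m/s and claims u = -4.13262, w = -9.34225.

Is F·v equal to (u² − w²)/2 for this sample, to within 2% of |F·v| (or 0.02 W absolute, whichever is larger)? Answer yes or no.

F·v = 12.162×(-2.886) = -35.09953 W.
(u² − w²)/2 = (17.07855 − 87.27764)/2 = -35.09954 W.
|Δ| = 0.00001;  2% of max(1, |F·v|) = 0.70199.

yes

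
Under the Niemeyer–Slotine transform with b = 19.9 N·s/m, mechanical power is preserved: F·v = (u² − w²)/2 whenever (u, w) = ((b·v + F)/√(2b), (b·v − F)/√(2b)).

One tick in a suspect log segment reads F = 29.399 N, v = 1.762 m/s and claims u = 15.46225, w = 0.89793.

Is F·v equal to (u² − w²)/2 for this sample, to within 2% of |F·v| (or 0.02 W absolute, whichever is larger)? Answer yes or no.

F·v = 29.399×1.762 = 51.8010 W.
(u² − w²)/2 = (239.0812 − 0.8063)/2 = 119.1374 W.
|Δ| = 67.3364;  2% of max(1, |F·v|) = 1.0360.

no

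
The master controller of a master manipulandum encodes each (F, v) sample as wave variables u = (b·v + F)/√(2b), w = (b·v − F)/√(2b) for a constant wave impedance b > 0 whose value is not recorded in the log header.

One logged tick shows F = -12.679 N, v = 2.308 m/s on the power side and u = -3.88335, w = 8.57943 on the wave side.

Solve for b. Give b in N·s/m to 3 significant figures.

u + w = 4.69608;  u + w = √(2b)·v, so √(2b) = 4.69608/2.308 = 2.03470.
b = (√(2b))²/2 = 4.13999/2 = 2.07000.
(Check via u − w = 2F/√(2b): u − w = -12.46278, 2F/√(2b) = -12.46279.)

b = 2.07 N·s/m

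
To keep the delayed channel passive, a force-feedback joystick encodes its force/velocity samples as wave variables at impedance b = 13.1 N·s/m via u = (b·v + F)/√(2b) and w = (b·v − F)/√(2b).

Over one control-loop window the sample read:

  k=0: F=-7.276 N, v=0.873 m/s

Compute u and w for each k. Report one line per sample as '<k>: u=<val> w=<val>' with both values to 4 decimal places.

0: u=0.8128 w=3.6558

k=0: b·v=13.1×0.873=11.4363; √(2b)=5.1186; u=(11.4363+(-7.276))/5.1186=0.8128, w=(11.4363−(-7.276))/5.1186=3.6558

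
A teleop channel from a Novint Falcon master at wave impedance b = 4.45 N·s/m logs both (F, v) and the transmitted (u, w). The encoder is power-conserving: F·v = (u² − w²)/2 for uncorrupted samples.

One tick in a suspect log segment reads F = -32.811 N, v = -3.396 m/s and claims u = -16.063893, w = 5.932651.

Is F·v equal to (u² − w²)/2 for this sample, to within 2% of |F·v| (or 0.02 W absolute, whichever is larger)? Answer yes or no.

yes

F·v = (-32.811)×(-3.396) = 111.426156 W.
(u² − w²)/2 = (258.048658 − 35.196348)/2 = 111.426155 W.
|Δ| = 0.000001;  2% of max(1, |F·v|) = 2.228523.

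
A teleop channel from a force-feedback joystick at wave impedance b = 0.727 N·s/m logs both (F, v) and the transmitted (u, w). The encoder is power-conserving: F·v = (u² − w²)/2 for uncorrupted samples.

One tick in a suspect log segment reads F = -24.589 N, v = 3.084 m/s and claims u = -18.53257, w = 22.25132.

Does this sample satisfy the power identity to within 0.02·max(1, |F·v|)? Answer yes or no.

F·v = (-24.589)×3.084 = -75.83248 W.
(u² − w²)/2 = (343.45615 − 495.12124)/2 = -75.83255 W.
|Δ| = 0.00007;  2% of max(1, |F·v|) = 1.51665.

yes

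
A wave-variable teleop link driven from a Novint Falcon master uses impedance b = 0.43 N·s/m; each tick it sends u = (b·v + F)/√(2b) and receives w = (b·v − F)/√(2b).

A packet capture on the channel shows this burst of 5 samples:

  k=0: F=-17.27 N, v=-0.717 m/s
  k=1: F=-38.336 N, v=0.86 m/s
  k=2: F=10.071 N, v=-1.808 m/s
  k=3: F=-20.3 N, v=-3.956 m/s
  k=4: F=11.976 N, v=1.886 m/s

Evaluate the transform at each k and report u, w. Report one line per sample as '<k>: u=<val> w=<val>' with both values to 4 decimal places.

k=0: b·v=0.43×(-0.717)=-0.3083; √(2b)=0.9274; u=(-0.3083+(-17.27))/0.9274=-18.9552, w=(-0.3083−(-17.27))/0.9274=18.2903
k=1: b·v=0.43×0.86=0.3698; √(2b)=0.9274; u=(0.3698+(-38.336))/0.9274=-40.9400, w=(0.3698−(-38.336))/0.9274=41.7375
k=2: b·v=0.43×(-1.808)=-0.7774; √(2b)=0.9274; u=(-0.7774+10.071)/0.9274=10.0215, w=(-0.7774−10.071)/0.9274=-11.6982
k=3: b·v=0.43×(-3.956)=-1.7011; √(2b)=0.9274; u=(-1.7011+(-20.3))/0.9274=-23.7244, w=(-1.7011−(-20.3))/0.9274=20.0557
k=4: b·v=0.43×1.886=0.8110; √(2b)=0.9274; u=(0.8110+11.976)/0.9274=13.7886, w=(0.8110−11.976)/0.9274=-12.0396

0: u=-18.9552 w=18.2903
1: u=-40.9400 w=41.7375
2: u=10.0215 w=-11.6982
3: u=-23.7244 w=20.0557
4: u=13.7886 w=-12.0396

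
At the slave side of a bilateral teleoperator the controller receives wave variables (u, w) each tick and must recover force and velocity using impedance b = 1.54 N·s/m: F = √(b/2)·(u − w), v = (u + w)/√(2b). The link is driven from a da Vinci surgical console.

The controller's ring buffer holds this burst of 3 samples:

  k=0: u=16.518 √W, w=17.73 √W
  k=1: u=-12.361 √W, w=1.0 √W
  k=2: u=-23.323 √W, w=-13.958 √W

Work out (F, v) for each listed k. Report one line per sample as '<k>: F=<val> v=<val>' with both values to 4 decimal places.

k=0: u−w=-1.2120, u+w=34.2480; √(b/2)=0.8775, √(2b)=1.7550; F=0.8775×(-1.212)=-1.0635, v=34.2480/1.7550=19.5146
k=1: u−w=-13.3610, u+w=-11.3610; √(b/2)=0.8775, √(2b)=1.7550; F=0.8775×(-13.361)=-11.7242, v=-11.3610/1.7550=-6.4735
k=2: u−w=-9.3650, u+w=-37.2810; √(b/2)=0.8775, √(2b)=1.7550; F=0.8775×(-9.365)=-8.2178, v=-37.2810/1.7550=-21.2428

0: F=-1.0635 v=19.5146
1: F=-11.7242 v=-6.4735
2: F=-8.2178 v=-21.2428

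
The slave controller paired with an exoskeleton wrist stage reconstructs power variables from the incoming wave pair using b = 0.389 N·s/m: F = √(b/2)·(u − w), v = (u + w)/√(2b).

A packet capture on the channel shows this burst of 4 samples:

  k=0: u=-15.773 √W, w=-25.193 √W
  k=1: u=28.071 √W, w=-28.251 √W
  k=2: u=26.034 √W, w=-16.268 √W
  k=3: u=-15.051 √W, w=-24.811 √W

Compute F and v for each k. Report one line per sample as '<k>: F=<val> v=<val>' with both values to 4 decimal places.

k=0: u−w=9.4200, u+w=-40.9660; √(b/2)=0.4410, √(2b)=0.8820; F=0.4410×9.42=4.1544, v=-40.9660/0.8820=-46.4444
k=1: u−w=56.3220, u+w=-0.1800; √(b/2)=0.4410, √(2b)=0.8820; F=0.4410×56.322=24.8392, v=-0.1800/0.8820=-0.2041
k=2: u−w=42.3020, u+w=9.7660; √(b/2)=0.4410, √(2b)=0.8820; F=0.4410×42.302=18.6561, v=9.7660/0.8820=11.0720
k=3: u−w=9.7600, u+w=-39.8620; √(b/2)=0.4410, √(2b)=0.8820; F=0.4410×9.76=4.3044, v=-39.8620/0.8820=-45.1928

0: F=4.1544 v=-46.4444
1: F=24.8392 v=-0.2041
2: F=18.6561 v=11.0720
3: F=4.3044 v=-45.1928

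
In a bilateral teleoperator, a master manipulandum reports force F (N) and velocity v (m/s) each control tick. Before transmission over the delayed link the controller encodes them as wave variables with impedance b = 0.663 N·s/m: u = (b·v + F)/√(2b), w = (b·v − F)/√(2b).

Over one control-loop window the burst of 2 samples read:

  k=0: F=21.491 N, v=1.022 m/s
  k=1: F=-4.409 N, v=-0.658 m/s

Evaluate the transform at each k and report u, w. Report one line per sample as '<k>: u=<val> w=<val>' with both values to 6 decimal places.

k=0: b·v=0.663×1.022=0.677586; √(2b)=1.151521; u=(0.677586+21.491)/1.151521=19.251573, w=(0.677586−21.491)/1.151521=-18.074719
k=1: b·v=0.663×(-0.658)=-0.436254; √(2b)=1.151521; u=(-0.436254+(-4.409))/1.151521=-4.207700, w=(-0.436254−(-4.409))/1.151521=3.450000

0: u=19.251573 w=-18.074719
1: u=-4.207700 w=3.450000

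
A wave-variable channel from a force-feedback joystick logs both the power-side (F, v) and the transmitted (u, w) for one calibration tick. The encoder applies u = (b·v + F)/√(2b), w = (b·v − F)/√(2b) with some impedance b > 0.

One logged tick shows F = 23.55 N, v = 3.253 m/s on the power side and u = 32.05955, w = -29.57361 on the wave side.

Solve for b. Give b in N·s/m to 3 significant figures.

b = 0.292 N·s/m

u + w = 2.4859;  u + w = √(2b)·v, so √(2b) = 2.4859/3.253 = 0.7642.
b = (√(2b))²/2 = 0.5840/2 = 0.2920.
(Check via u − w = 2F/√(2b): u − w = 61.6332, 2F/√(2b) = 61.6331.)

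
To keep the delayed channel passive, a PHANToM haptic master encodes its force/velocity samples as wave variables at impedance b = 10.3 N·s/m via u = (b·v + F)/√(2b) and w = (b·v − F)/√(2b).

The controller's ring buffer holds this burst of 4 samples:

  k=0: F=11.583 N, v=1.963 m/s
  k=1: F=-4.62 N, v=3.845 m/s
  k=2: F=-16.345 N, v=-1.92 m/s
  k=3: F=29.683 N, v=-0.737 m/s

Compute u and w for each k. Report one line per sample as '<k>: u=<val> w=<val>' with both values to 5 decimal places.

k=0: b·v=10.3×1.963=20.21890; √(2b)=4.53872; u=(20.21890+11.583)/4.53872=7.00680, w=(20.21890−11.583)/4.53872=1.90272
k=1: b·v=10.3×3.845=39.60350; √(2b)=4.53872; u=(39.60350+(-4.62))/4.53872=7.70779, w=(39.60350−(-4.62))/4.53872=9.74360
k=2: b·v=10.3×(-1.92)=-19.77600; √(2b)=4.53872; u=(-19.77600+(-16.345))/4.53872=-7.95841, w=(-19.77600−(-16.345))/4.53872=-0.75594
k=3: b·v=10.3×(-0.737)=-7.59110; √(2b)=4.53872; u=(-7.59110+29.683)/4.53872=4.86743, w=(-7.59110−29.683)/4.53872=-8.21247

0: u=7.00680 w=1.90272
1: u=7.70779 w=9.74360
2: u=-7.95841 w=-0.75594
3: u=4.86743 w=-8.21247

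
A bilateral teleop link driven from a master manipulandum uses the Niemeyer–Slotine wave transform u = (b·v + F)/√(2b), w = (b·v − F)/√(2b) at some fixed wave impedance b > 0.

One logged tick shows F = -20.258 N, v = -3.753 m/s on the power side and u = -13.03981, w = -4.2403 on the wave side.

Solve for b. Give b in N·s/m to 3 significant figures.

b = 10.6 N·s/m

u + w = -17.2801;  u + w = √(2b)·v, so √(2b) = -17.2801/(-3.753) = 4.6043.
b = (√(2b))²/2 = 21.2000/2 = 10.6000.
(Check via u − w = 2F/√(2b): u − w = -8.7995, 2F/√(2b) = -8.7995.)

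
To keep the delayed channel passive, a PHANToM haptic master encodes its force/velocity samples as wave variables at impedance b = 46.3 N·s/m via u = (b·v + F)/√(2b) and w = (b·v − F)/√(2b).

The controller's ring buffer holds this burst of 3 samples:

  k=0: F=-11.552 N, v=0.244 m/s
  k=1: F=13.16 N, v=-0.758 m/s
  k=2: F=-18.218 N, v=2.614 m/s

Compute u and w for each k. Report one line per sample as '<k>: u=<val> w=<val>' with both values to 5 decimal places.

0: u=-0.02648 w=2.37446
1: u=-2.27950 w=-5.01465
2: u=10.68392 w=14.47031

k=0: b·v=46.3×0.244=11.29720; √(2b)=9.62289; u=(11.29720+(-11.552))/9.62289=-0.02648, w=(11.29720−(-11.552))/9.62289=2.37446
k=1: b·v=46.3×(-0.758)=-35.09540; √(2b)=9.62289; u=(-35.09540+13.16)/9.62289=-2.27950, w=(-35.09540−13.16)/9.62289=-5.01465
k=2: b·v=46.3×2.614=121.02820; √(2b)=9.62289; u=(121.02820+(-18.218))/9.62289=10.68392, w=(121.02820−(-18.218))/9.62289=14.47031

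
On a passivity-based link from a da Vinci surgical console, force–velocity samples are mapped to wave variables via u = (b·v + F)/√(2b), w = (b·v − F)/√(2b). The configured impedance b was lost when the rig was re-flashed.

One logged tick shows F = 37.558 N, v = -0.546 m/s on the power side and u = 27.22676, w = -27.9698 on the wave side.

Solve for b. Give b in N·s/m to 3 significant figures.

u + w = -0.74304;  u + w = √(2b)·v, so √(2b) = -0.74304/(-0.546) = 1.36088.
b = (√(2b))²/2 = 1.85199/2 = 0.92600.
(Check via u − w = 2F/√(2b): u − w = 55.19656, 2F/√(2b) = 55.19667.)

b = 0.926 N·s/m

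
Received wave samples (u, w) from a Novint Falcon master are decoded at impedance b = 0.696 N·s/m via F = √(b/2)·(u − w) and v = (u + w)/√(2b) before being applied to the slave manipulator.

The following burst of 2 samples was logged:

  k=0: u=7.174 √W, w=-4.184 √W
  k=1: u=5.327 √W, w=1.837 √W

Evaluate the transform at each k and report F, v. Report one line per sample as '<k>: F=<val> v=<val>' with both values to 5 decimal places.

0: F=6.70026 v=2.53426
1: F=2.05880 v=6.07206

k=0: u−w=11.35800, u+w=2.99000; √(b/2)=0.58992, √(2b)=1.17983; F=0.58992×11.358=6.70026, v=2.99000/1.17983=2.53426
k=1: u−w=3.49000, u+w=7.16400; √(b/2)=0.58992, √(2b)=1.17983; F=0.58992×3.49=2.05880, v=7.16400/1.17983=6.07206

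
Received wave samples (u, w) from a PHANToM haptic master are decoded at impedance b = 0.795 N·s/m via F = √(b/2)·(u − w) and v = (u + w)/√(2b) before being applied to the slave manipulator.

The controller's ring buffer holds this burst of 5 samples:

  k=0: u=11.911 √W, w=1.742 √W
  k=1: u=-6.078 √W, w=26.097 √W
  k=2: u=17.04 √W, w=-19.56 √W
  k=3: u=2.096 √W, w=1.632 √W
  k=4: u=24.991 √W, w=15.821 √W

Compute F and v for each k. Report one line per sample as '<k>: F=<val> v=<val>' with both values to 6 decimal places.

k=0: u−w=10.169000, u+w=13.653000; √(b/2)=0.630476, √(2b)=1.260952; F=0.630476×10.169=6.411311, v=13.653000/1.260952=10.827533
k=1: u−w=-32.175000, u+w=20.019000; √(b/2)=0.630476, √(2b)=1.260952; F=0.630476×(-32.175)=-20.285566, v=20.019000/1.260952=15.876100
k=2: u−w=36.600000, u+w=-2.520000; √(b/2)=0.630476, √(2b)=1.260952; F=0.630476×36.6=23.075422, v=-2.520000/1.260952=-1.998490
k=3: u−w=0.464000, u+w=3.728000; √(b/2)=0.630476, √(2b)=1.260952; F=0.630476×0.464=0.292541, v=3.728000/1.260952=2.956496
k=4: u−w=9.170000, u+w=40.812000; √(b/2)=0.630476, √(2b)=1.260952; F=0.630476×9.17=5.781465, v=40.812000/1.260952=32.366021

0: F=6.411311 v=10.827533
1: F=-20.285566 v=15.876100
2: F=23.075422 v=-1.998490
3: F=0.292541 v=2.956496
4: F=5.781465 v=32.366021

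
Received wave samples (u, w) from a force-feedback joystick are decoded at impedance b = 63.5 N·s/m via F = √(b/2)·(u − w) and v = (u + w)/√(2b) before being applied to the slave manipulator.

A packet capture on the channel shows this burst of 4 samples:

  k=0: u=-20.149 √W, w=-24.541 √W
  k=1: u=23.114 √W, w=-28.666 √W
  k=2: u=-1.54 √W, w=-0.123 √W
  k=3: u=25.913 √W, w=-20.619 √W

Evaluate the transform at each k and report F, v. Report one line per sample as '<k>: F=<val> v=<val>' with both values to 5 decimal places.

k=0: u−w=4.39200, u+w=-44.69000; √(b/2)=5.63471, √(2b)=11.26943; F=5.63471×4.392=24.74766, v=-44.69000/11.26943=-3.96560
k=1: u−w=51.78000, u+w=-5.55200; √(b/2)=5.63471, √(2b)=11.26943; F=5.63471×51.78=291.76548, v=-5.55200/11.26943=-0.49266
k=2: u−w=-1.41700, u+w=-1.66300; √(b/2)=5.63471, √(2b)=11.26943; F=5.63471×(-1.417)=-7.98439, v=-1.66300/11.26943=-0.14757
k=3: u−w=46.53200, u+w=5.29400; √(b/2)=5.63471, √(2b)=11.26943; F=5.63471×46.532=262.19450, v=5.29400/11.26943=0.46977

0: F=24.74766 v=-3.96560
1: F=291.76548 v=-0.49266
2: F=-7.98439 v=-0.14757
3: F=262.19450 v=0.46977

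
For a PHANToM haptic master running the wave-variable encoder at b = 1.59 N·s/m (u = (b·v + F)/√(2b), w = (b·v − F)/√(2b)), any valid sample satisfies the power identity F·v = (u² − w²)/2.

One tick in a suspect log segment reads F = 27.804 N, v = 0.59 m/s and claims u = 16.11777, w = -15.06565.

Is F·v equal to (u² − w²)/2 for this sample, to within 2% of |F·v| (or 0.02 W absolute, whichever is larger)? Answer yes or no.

yes

F·v = 27.804×0.59 = 16.4044 W.
(u² − w²)/2 = (259.7825 − 226.9738)/2 = 16.4043 W.
|Δ| = 0.0000;  2% of max(1, |F·v|) = 0.3281.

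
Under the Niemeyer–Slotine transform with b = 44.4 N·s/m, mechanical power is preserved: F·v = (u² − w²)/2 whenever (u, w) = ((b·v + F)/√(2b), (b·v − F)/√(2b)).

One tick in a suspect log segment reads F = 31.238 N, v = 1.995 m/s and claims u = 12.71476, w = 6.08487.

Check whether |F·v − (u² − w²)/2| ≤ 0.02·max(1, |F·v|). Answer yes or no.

yes

F·v = 31.238×1.995 = 62.31981 W.
(u² − w²)/2 = (161.66512 − 37.02564)/2 = 62.31974 W.
|Δ| = 0.00007;  2% of max(1, |F·v|) = 1.24640.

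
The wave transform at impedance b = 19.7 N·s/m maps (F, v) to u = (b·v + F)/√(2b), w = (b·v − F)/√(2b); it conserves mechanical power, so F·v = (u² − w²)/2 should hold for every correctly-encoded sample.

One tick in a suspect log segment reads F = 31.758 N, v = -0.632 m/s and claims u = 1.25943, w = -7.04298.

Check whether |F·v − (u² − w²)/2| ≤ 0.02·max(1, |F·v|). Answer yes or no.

no

F·v = 31.758×(-0.632) = -20.07106 W.
(u² − w²)/2 = (1.58616 − 49.60357)/2 = -24.00870 W.
|Δ| = 3.93765;  2% of max(1, |F·v|) = 0.40142.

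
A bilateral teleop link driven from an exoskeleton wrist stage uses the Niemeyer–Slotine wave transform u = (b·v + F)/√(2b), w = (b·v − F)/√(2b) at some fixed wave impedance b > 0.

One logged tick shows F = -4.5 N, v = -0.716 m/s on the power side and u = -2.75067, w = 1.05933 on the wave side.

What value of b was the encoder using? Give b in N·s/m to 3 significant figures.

u + w = -1.69134;  u + w = √(2b)·v, so √(2b) = -1.69134/(-0.716) = 2.36221.
b = (√(2b))²/2 = 5.58002/2 = 2.79001.
(Check via u − w = 2F/√(2b): u − w = -3.81000, 2F/√(2b) = -3.81000.)

b = 2.79 N·s/m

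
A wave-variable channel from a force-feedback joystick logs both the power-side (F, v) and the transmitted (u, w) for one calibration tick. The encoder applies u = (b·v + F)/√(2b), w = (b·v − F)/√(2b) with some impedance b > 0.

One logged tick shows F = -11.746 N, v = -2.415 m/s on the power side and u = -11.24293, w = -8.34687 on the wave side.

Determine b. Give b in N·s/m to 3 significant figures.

b = 32.9 N·s/m

u + w = -19.5898;  u + w = √(2b)·v, so √(2b) = -19.5898/(-2.415) = 8.1117.
b = (√(2b))²/2 = 65.8000/2 = 32.9000.
(Check via u − w = 2F/√(2b): u − w = -2.8961, 2F/√(2b) = -2.8961.)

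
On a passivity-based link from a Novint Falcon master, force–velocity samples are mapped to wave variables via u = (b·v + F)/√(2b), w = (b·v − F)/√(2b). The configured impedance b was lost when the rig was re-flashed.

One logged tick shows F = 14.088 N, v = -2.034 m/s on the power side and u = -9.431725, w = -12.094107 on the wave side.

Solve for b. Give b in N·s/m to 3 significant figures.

b = 56 N·s/m

u + w = -21.525832;  u + w = √(2b)·v, so √(2b) = -21.525832/(-2.034) = 10.583005.
b = (√(2b))²/2 = 111.999993/2 = 55.999997.
(Check via u − w = 2F/√(2b): u − w = 2.662382, 2F/√(2b) = 2.662382.)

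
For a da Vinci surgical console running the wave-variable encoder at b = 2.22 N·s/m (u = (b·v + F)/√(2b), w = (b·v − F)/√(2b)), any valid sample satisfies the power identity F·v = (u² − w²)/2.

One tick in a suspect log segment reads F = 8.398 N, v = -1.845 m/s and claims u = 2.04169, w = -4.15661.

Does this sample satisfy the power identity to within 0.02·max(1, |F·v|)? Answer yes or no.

F·v = 8.398×(-1.845) = -15.4943 W.
(u² − w²)/2 = (4.1685 − 17.2774)/2 = -6.5545 W.
|Δ| = 8.9399;  2% of max(1, |F·v|) = 0.3099.

no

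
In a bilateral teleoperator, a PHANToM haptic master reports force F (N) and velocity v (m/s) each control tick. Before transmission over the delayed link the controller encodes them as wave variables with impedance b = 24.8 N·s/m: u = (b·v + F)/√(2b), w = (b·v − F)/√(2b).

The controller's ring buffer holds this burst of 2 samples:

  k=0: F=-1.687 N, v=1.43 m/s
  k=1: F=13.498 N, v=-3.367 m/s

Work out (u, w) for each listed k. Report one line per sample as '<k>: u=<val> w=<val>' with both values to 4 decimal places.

0: u=4.7960 w=5.2751
1: u=-9.9398 w=-13.7730

k=0: b·v=24.8×1.43=35.4640; √(2b)=7.0427; u=(35.4640+(-1.687))/7.0427=4.7960, w=(35.4640−(-1.687))/7.0427=5.2751
k=1: b·v=24.8×(-3.367)=-83.5016; √(2b)=7.0427; u=(-83.5016+13.498)/7.0427=-9.9398, w=(-83.5016−13.498)/7.0427=-13.7730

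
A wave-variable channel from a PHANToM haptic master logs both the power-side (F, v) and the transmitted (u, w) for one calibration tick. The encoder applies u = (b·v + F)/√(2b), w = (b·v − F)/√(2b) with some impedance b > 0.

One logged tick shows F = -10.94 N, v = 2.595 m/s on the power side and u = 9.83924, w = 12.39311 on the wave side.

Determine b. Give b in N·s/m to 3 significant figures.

u + w = 22.23235;  u + w = √(2b)·v, so √(2b) = 22.23235/2.595 = 8.56738.
b = (√(2b))²/2 = 73.39999/2 = 36.70000.
(Check via u − w = 2F/√(2b): u − w = -2.55387, 2F/√(2b) = -2.55387.)

b = 36.7 N·s/m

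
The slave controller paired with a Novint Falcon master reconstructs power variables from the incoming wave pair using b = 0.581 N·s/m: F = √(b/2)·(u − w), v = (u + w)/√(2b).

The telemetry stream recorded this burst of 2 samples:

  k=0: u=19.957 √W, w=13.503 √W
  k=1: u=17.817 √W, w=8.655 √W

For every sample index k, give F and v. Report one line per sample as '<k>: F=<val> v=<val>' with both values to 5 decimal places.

0: F=3.47858 v=31.04008
1: F=4.93814 v=24.55747

k=0: u−w=6.45400, u+w=33.46000; √(b/2)=0.53898, √(2b)=1.07796; F=0.53898×6.454=3.47858, v=33.46000/1.07796=31.04008
k=1: u−w=9.16200, u+w=26.47200; √(b/2)=0.53898, √(2b)=1.07796; F=0.53898×9.162=4.93814, v=26.47200/1.07796=24.55747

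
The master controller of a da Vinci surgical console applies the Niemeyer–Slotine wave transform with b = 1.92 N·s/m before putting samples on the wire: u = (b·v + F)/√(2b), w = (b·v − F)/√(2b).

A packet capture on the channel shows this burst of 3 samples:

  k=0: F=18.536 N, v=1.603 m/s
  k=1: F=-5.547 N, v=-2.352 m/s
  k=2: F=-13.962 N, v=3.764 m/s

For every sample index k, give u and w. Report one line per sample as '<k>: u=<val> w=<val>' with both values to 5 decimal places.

0: u=11.02973 w=-7.88850
1: u=-5.13517 w=0.52621
2: u=-3.43700 w=10.81291

k=0: b·v=1.92×1.603=3.07776; √(2b)=1.95959; u=(3.07776+18.536)/1.95959=11.02973, w=(3.07776−18.536)/1.95959=-7.88850
k=1: b·v=1.92×(-2.352)=-4.51584; √(2b)=1.95959; u=(-4.51584+(-5.547))/1.95959=-5.13517, w=(-4.51584−(-5.547))/1.95959=0.52621
k=2: b·v=1.92×3.764=7.22688; √(2b)=1.95959; u=(7.22688+(-13.962))/1.95959=-3.43700, w=(7.22688−(-13.962))/1.95959=10.81291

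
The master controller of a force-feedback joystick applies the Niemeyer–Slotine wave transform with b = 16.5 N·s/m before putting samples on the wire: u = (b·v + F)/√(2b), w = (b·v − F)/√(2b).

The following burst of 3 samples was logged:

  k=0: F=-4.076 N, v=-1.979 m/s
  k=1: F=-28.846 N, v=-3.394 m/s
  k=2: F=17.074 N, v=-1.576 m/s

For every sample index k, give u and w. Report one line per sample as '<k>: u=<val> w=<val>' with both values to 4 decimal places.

0: u=-6.3938 w=-4.9747
1: u=-14.7700 w=-4.7271
2: u=-1.5545 w=-7.4989

k=0: b·v=16.5×(-1.979)=-32.6535; √(2b)=5.7446; u=(-32.6535+(-4.076))/5.7446=-6.3938, w=(-32.6535−(-4.076))/5.7446=-4.9747
k=1: b·v=16.5×(-3.394)=-56.0010; √(2b)=5.7446; u=(-56.0010+(-28.846))/5.7446=-14.7700, w=(-56.0010−(-28.846))/5.7446=-4.7271
k=2: b·v=16.5×(-1.576)=-26.0040; √(2b)=5.7446; u=(-26.0040+17.074)/5.7446=-1.5545, w=(-26.0040−17.074)/5.7446=-7.4989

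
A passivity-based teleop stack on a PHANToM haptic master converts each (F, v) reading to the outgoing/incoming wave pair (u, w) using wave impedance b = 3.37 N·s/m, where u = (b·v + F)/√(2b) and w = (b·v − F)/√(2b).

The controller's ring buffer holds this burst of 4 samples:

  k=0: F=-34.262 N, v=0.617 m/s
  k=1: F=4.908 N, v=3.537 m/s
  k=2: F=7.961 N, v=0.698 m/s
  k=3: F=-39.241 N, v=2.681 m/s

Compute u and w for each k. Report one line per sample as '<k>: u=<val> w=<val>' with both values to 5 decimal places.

0: u=-12.39632 w=13.99814
1: u=6.48178 w=2.70080
2: u=3.97252 w=-2.16041
3: u=-11.63493 w=18.59521

k=0: b·v=3.37×0.617=2.07929; √(2b)=2.59615; u=(2.07929+(-34.262))/2.59615=-12.39632, w=(2.07929−(-34.262))/2.59615=13.99814
k=1: b·v=3.37×3.537=11.91969; √(2b)=2.59615; u=(11.91969+4.908)/2.59615=6.48178, w=(11.91969−4.908)/2.59615=2.70080
k=2: b·v=3.37×0.698=2.35226; √(2b)=2.59615; u=(2.35226+7.961)/2.59615=3.97252, w=(2.35226−7.961)/2.59615=-2.16041
k=3: b·v=3.37×2.681=9.03497; √(2b)=2.59615; u=(9.03497+(-39.241))/2.59615=-11.63493, w=(9.03497−(-39.241))/2.59615=18.59521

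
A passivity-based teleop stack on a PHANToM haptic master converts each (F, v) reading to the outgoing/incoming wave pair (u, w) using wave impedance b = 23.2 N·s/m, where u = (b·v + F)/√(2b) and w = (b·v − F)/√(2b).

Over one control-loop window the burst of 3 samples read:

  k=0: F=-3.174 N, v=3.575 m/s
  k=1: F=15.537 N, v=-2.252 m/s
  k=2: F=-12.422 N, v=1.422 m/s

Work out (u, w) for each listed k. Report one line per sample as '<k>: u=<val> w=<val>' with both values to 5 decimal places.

k=0: b·v=23.2×3.575=82.94000; √(2b)=6.81175; u=(82.94000+(-3.174))/6.81175=11.71005, w=(82.94000−(-3.174))/6.81175=12.64197
k=1: b·v=23.2×(-2.252)=-52.24640; √(2b)=6.81175; u=(-52.24640+15.537)/6.81175=-5.38913, w=(-52.24640−15.537)/6.81175=-9.95095
k=2: b·v=23.2×1.422=32.99040; √(2b)=6.81175; u=(32.99040+(-12.422))/6.81175=3.01955, w=(32.99040−(-12.422))/6.81175=6.66677

0: u=11.71005 w=12.64197
1: u=-5.38913 w=-9.95095
2: u=3.01955 w=6.66677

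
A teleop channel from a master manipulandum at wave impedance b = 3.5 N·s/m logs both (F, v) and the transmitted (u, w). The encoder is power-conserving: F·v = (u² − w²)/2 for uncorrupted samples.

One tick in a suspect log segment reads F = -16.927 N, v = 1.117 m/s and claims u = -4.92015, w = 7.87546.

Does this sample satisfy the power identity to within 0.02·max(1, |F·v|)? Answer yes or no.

yes

F·v = (-16.927)×1.117 = -18.90746 W.
(u² − w²)/2 = (24.20788 − 62.02287)/2 = -18.90750 W.
|Δ| = 0.00004;  2% of max(1, |F·v|) = 0.37815.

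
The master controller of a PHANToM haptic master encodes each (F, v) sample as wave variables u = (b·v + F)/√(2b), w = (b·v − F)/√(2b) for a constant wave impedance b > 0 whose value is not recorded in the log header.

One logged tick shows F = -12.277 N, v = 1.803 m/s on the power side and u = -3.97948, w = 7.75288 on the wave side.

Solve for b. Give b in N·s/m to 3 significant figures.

b = 2.19 N·s/m

u + w = 3.77340;  u + w = √(2b)·v, so √(2b) = 3.77340/1.803 = 2.09285.
b = (√(2b))²/2 = 4.38000/2 = 2.19000.
(Check via u − w = 2F/√(2b): u − w = -11.73236, 2F/√(2b) = -11.73235.)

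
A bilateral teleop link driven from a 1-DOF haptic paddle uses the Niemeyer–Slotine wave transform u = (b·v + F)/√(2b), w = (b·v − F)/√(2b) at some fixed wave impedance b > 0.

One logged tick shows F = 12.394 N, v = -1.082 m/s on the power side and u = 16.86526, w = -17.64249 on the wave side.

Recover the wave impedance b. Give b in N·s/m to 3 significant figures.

u + w = -0.77723;  u + w = √(2b)·v, so √(2b) = -0.77723/(-1.082) = 0.71833.
b = (√(2b))²/2 = 0.51599/2 = 0.25800.
(Check via u − w = 2F/√(2b): u − w = 34.50775, 2F/√(2b) = 34.50795.)

b = 0.258 N·s/m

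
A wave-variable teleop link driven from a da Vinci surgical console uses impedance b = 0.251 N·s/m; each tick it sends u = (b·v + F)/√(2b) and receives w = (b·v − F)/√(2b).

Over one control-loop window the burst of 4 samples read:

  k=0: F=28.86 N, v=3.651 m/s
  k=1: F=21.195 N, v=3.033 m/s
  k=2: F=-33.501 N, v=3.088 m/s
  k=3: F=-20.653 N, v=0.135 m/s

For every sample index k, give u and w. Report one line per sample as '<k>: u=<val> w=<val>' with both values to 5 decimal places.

k=0: b·v=0.251×3.651=0.91640; √(2b)=0.70852; u=(0.91640+28.86)/0.70852=42.02622, w=(0.91640−28.86)/0.70852=-39.43942
k=1: b·v=0.251×3.033=0.76128; √(2b)=0.70852; u=(0.76128+21.195)/0.70852=30.98896, w=(0.76128−21.195)/0.70852=-28.84002
k=2: b·v=0.251×3.088=0.77509; √(2b)=0.70852; u=(0.77509+(-33.501))/0.70852=-46.18914, w=(0.77509−(-33.501))/0.70852=48.37705
k=3: b·v=0.251×0.135=0.03389; √(2b)=0.70852; u=(0.03389+(-20.653))/0.70852=-29.10169, w=(0.03389−(-20.653))/0.70852=29.19734

0: u=42.02622 w=-39.43942
1: u=30.98896 w=-28.84002
2: u=-46.18914 w=48.37705
3: u=-29.10169 w=29.19734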